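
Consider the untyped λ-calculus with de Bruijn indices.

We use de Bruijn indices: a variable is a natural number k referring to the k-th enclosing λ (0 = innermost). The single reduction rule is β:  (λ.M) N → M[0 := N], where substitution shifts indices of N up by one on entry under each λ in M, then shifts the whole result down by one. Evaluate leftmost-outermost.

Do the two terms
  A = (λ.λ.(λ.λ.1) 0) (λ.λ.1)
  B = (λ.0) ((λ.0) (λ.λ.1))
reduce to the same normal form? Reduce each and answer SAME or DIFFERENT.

Term A:
  start: (λ.λ.(λ.λ.1) 0) (λ.λ.1)
  [1] λ.(λ.λ.1) 0
  [2] λ.λ.1

Term B:
  start: (λ.0) ((λ.0) (λ.λ.1))
  [1] (λ.0) (λ.λ.1)
  [2] λ.λ.1

Answer: SAME — A ⇓ λ.λ.1, B ⇓ λ.λ.1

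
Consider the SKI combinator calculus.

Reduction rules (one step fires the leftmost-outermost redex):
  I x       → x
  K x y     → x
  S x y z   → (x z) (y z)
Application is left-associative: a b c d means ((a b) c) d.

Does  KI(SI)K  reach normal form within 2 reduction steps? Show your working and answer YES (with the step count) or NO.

  start: KI(SI)K
  [1] IK
  [2] K

Answer: YES — reaches normal form K in 2 ≤ 2 steps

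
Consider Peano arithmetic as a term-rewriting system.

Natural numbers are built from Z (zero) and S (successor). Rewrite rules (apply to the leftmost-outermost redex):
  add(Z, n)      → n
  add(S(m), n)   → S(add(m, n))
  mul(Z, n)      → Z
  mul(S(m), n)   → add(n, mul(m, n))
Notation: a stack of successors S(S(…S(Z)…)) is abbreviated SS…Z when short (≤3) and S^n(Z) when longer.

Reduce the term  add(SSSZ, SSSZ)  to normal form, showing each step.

Answer: normal form = S^6(Z)  (in 4 steps)

Reduction:
  start: add(SSSZ, SSSZ)
  step 1: S(add(SSZ, SSSZ))
  step 2: S(S(add(SZ, SSSZ)))
  step 3: S(S(S(add(Z, SSSZ))))
  step 4: S^6(Z)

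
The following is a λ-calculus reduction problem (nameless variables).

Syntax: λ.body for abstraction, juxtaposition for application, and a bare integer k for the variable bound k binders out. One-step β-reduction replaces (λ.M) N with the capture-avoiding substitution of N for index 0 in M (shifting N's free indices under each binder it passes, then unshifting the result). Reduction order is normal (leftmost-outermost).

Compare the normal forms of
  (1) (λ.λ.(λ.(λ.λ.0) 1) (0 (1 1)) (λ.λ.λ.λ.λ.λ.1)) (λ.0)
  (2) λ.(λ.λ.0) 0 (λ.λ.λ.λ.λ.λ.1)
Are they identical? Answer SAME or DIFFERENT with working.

Answer: SAME — A ⇓ λ.λ.λ.λ.λ.λ.λ.1, B ⇓ λ.λ.λ.λ.λ.λ.λ.1

Working:
Term A:
  start: (λ.λ.(λ.(λ.λ.0) 1) (0 (1 1)) (λ.λ.λ.λ.λ.λ.1)) (λ.0)
  step 1: λ.(λ.(λ.λ.0) 1) (0 ((λ.0) (λ.0))) (λ.λ.λ.λ.λ.λ.1)
  step 2: λ.(λ.λ.0) 0 (λ.λ.λ.λ.λ.λ.1)
  step 3: λ.(λ.0) (λ.λ.λ.λ.λ.λ.1)
  step 4: λ.λ.λ.λ.λ.λ.λ.1

Term B:
  start: λ.(λ.λ.0) 0 (λ.λ.λ.λ.λ.λ.1)
  step 1: λ.(λ.0) (λ.λ.λ.λ.λ.λ.1)
  step 2: λ.λ.λ.λ.λ.λ.λ.1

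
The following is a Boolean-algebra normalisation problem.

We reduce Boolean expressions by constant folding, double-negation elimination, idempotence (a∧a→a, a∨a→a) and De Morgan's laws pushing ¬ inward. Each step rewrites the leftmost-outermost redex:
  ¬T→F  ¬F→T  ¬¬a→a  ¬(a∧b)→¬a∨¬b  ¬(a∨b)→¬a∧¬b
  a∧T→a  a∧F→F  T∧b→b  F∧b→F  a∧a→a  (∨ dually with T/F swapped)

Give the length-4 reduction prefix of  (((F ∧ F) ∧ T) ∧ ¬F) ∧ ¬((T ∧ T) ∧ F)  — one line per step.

Answer: after 4 steps: F

Reduction:
  start: (((F ∧ F) ∧ T) ∧ ¬F) ∧ ¬((T ∧ T) ∧ F)
  [1] ((F ∧ F) ∧ ¬F) ∧ ¬((T ∧ T) ∧ F)
  [2] (F ∧ ¬F) ∧ ¬((T ∧ T) ∧ F)
  [3] F ∧ ¬((T ∧ T) ∧ F)
  [4] F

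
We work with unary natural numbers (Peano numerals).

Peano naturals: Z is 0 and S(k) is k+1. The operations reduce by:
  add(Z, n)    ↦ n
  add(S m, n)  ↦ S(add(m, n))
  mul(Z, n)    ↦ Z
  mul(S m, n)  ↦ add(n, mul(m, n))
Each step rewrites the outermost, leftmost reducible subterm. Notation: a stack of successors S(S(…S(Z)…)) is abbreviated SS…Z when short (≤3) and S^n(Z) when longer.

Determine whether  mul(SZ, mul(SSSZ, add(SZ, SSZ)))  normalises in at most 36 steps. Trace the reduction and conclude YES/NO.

Answer: YES — reaches normal form S^9(Z) in 34 ≤ 36 steps

Working:
  start: mul(SZ, mul(SSSZ, add(SZ, SSZ)))
  →1  add(mul(SSSZ, add(SZ, SSZ)), mul(Z, mul(SSSZ, add(SZ, SSZ))))
  →2  add(add(add(SZ, SSZ), mul(SSZ, add(SZ, SSZ))), mul(Z, mul(SSSZ, add(SZ, SSZ))))
  →3  add(add(S(add(Z, SSZ)), mul(SSZ, add(SZ, SSZ))), mul(Z, mul(SSSZ, add(SZ, SSZ))))
  →4  add(S(add(add(Z, SSZ), mul(SSZ, add(SZ, SSZ)))), mul(Z, mul(SSSZ, add(SZ, SSZ))))
  →5  S(add(add(add(Z, SSZ), mul(SSZ, add(SZ, SSZ))), mul(Z, mul(SSSZ, add(SZ, SSZ)))))
  →6  S(add(add(SSZ, mul(SSZ, add(SZ, SSZ))), mul(Z, mul(SSSZ, add(SZ, SSZ)))))
  →7  S(add(S(add(SZ, mul(SSZ, add(SZ, SSZ)))), mul(Z, mul(SSSZ, add(SZ, SSZ)))))
  →8  S(S(add(add(SZ, mul(SSZ, add(SZ, SSZ))), mul(Z, mul(SSSZ, add(SZ, SSZ))))))
  →9  S(S(add(S(add(Z, mul(SSZ, add(SZ, SSZ)))), mul(Z, mul(SSSZ, add(SZ, SSZ))))))
  →10  S(S(S(add(add(Z, mul(SSZ, add(SZ, SSZ))), mul(Z, mul(SSSZ, add(SZ, SSZ)))))))
  →11  S(S(S(add(mul(SSZ, add(SZ, SSZ)), mul(Z, mul(SSSZ, add(SZ, SSZ)))))))
  →12  S(S(S(add(add(add(SZ, SSZ), mul(SZ, add(SZ, SSZ))), mul(Z, mul(SSSZ, add(SZ, SSZ)))))))
  →13  S(S(S(add(add(S(add(Z, SSZ)), mul(SZ, add(SZ, SSZ))), mul(Z, mul(SSSZ, add(SZ, SSZ)))))))
  →14  S(S(S(add(S(add(add(Z, SSZ), mul(SZ, add(SZ, SSZ)))), mul(Z, mul(SSSZ, add(SZ, SSZ)))))))
  →15  S(S(S(S(add(add(add(Z, SSZ), mul(SZ, add(SZ, SSZ))), mul(Z, mul(SSSZ, add(SZ, SSZ))))))))
  →16  S(S(S(S(add(add(SSZ, mul(SZ, add(SZ, SSZ))), mul(Z, mul(SSSZ, add(SZ, SSZ))))))))
  →17  S(S(S(S(add(S(add(SZ, mul(SZ, add(SZ, SSZ)))), mul(Z, mul(SSSZ, add(SZ, SSZ))))))))
  →18  S(S(S(S(S(add(add(SZ, mul(SZ, add(SZ, SSZ))), mul(Z, mul(SSSZ, add(SZ, SSZ)))))))))
  →19  S(S(S(S(S(add(S(add(Z, mul(SZ, add(SZ, SSZ)))), mul(Z, mul(SSSZ, add(SZ, SSZ)))))))))
  →20  S(S(S(S(S(S(add(add(Z, mul(SZ, add(SZ, SSZ))), mul(Z, mul(SSSZ, add(SZ, SSZ))))))))))
  →21  S(S(S(S(S(S(add(mul(SZ, add(SZ, SSZ)), mul(Z, mul(SSSZ, add(SZ, SSZ))))))))))
  →22  S(S(S(S(S(S(add(add(add(SZ, SSZ), mul(Z, add(SZ, SSZ))), mul(Z, mul(SSSZ, add(SZ, SSZ))))))))))
  →23  S(S(S(S(S(S(add(add(S(add(Z, SSZ)), mul(Z, add(SZ, SSZ))), mul(Z, mul(SSSZ, add(SZ, SSZ))))))))))
  →24  S(S(S(S(S(S(add(S(add(add(Z, SSZ), mul(Z, add(SZ, SSZ)))), mul(Z, mul(SSSZ, add(SZ, SSZ))))))))))
  →25  S(S(S(S(S(S(S(add(add(add(Z, SSZ), mul(Z, add(SZ, SSZ))), mul(Z, mul(SSSZ, add(SZ, SSZ)))))))))))
  →26  S(S(S(S(S(S(S(add(add(SSZ, mul(Z, add(SZ, SSZ))), mul(Z, mul(SSSZ, add(SZ, SSZ)))))))))))
  →27  S(S(S(S(S(S(S(add(S(add(SZ, mul(Z, add(SZ, SSZ)))), mul(Z, mul(SSSZ, add(SZ, SSZ)))))))))))
  →28  S(S(S(S(S(S(S(S(add(add(SZ, mul(Z, add(SZ, SSZ))), mul(Z, mul(SSSZ, add(SZ, SSZ))))))))))))
  →29  S(S(S(S(S(S(S(S(add(S(add(Z, mul(Z, add(SZ, SSZ)))), mul(Z, mul(SSSZ, add(SZ, SSZ))))))))))))
  →30  S(S(S(S(S(S(S(S(S(add(add(Z, mul(Z, add(SZ, SSZ))), mul(Z, mul(SSSZ, add(SZ, SSZ)))))))))))))
  →31  S(S(S(S(S(S(S(S(S(add(mul(Z, add(SZ, SSZ)), mul(Z, mul(SSSZ, add(SZ, SSZ)))))))))))))
  →32  S(S(S(S(S(S(S(S(S(add(Z, mul(Z, mul(SSSZ, add(SZ, SSZ)))))))))))))
  →33  S(S(S(S(S(S(S(S(S(mul(Z, mul(SSSZ, add(SZ, SSZ))))))))))))
  →34  S^9(Z)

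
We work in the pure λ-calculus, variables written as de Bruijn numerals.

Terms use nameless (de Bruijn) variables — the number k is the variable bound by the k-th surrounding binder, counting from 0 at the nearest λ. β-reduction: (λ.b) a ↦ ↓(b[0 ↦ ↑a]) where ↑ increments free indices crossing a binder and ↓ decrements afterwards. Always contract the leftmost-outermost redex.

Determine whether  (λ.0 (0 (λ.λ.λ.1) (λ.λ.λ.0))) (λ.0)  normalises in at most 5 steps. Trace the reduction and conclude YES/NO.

  start: (λ.0 (0 (λ.λ.λ.1) (λ.λ.λ.0))) (λ.0)
  step 1: (λ.0) ((λ.0) (λ.λ.λ.1) (λ.λ.λ.0))
  step 2: (λ.0) (λ.λ.λ.1) (λ.λ.λ.0)
  step 3: (λ.λ.λ.1) (λ.λ.λ.0)
  step 4: λ.λ.1

Answer: YES — reaches normal form λ.λ.1 in 4 ≤ 5 steps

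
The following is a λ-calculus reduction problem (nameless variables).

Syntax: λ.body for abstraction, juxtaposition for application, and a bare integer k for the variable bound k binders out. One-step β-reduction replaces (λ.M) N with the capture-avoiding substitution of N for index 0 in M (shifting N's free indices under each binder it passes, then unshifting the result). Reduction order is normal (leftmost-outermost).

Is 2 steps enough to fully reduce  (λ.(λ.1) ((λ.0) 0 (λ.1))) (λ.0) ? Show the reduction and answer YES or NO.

  start: (λ.(λ.1) ((λ.0) 0 (λ.1))) (λ.0)
  [1] (λ.λ.0) ((λ.0) (λ.0) (λ.λ.0))
  [2] λ.0

Answer: YES — reaches normal form λ.0 in 2 ≤ 2 steps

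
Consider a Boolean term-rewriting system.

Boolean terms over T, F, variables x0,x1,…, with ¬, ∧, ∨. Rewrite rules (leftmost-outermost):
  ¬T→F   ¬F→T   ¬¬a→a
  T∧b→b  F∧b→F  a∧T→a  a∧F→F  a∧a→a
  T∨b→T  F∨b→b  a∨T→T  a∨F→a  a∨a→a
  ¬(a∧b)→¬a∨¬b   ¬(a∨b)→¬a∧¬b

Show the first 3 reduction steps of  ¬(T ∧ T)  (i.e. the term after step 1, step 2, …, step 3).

  start: ¬(T ∧ T)
  [1] ¬T ∨ ¬T
  [2] ¬T
  [3] F

Answer: after 3 steps: F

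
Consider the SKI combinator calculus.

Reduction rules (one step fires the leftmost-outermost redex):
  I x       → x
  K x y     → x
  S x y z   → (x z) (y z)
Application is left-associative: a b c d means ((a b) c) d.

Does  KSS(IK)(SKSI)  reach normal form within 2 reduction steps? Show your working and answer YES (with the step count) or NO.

Answer: NO — after 2 steps the term is SK(SKSI), not yet normal

Derivation:
  start: KSS(IK)(SKSI)
  [1] S(IK)(SKSI)
  [2] SK(SKSI)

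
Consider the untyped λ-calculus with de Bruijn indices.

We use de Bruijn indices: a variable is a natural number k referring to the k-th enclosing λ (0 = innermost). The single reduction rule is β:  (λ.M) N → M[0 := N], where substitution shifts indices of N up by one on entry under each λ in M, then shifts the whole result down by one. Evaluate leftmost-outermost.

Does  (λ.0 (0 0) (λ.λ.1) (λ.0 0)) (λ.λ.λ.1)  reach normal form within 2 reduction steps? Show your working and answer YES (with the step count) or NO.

Answer: NO — after 2 steps the term is (λ.λ.1) (λ.λ.1) (λ.0 0), not yet normal

Derivation:
  start: (λ.0 (0 0) (λ.λ.1) (λ.0 0)) (λ.λ.λ.1)
  step 1: (λ.λ.λ.1) ((λ.λ.λ.1) (λ.λ.λ.1)) (λ.λ.1) (λ.0 0)
  step 2: (λ.λ.1) (λ.λ.1) (λ.0 0)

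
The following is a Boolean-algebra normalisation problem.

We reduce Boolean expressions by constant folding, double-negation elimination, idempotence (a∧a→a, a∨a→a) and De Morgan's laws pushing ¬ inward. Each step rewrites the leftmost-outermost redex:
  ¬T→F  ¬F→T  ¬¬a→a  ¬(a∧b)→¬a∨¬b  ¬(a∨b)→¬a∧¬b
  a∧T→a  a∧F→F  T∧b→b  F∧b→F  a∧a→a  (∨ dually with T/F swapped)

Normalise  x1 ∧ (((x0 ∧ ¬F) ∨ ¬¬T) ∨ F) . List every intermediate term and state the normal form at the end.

Answer: normal form = x1  (in 6 steps)

Reduction:
  start: x1 ∧ (((x0 ∧ ¬F) ∨ ¬¬T) ∨ F)
  [1] x1 ∧ ((x0 ∧ ¬F) ∨ ¬¬T)
  [2] x1 ∧ ((x0 ∧ T) ∨ ¬¬T)
  [3] x1 ∧ (x0 ∨ ¬¬T)
  [4] x1 ∧ (x0 ∨ T)
  [5] x1 ∧ T
  [6] x1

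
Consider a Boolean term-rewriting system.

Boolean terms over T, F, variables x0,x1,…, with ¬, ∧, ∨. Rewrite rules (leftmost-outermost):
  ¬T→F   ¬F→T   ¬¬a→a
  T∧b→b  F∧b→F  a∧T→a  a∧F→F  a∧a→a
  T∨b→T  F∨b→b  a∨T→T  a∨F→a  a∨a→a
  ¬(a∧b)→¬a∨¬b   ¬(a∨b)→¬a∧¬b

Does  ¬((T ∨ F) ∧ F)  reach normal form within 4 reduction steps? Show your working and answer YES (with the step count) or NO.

Answer: NO — after 4 steps the term is F ∨ ¬F, not yet normal

Reduction:
  start: ¬((T ∨ F) ∧ F)
  →1  ¬(T ∨ F) ∨ ¬F
  →2  (¬T ∧ ¬F) ∨ ¬F
  →3  (F ∧ ¬F) ∨ ¬F
  →4  F ∨ ¬F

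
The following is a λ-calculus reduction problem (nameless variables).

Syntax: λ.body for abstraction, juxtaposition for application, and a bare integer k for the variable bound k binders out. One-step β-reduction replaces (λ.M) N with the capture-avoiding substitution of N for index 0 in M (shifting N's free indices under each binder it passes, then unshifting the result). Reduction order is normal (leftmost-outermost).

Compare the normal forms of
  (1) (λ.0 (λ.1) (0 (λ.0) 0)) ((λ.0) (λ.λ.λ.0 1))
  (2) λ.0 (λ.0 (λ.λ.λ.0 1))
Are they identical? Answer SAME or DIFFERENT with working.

Answer: SAME — A ⇓ λ.0 (λ.0 (λ.λ.λ.0 1)), B ⇓ λ.0 (λ.0 (λ.λ.λ.0 1))

Reduction:
Term A:
  start: (λ.0 (λ.1) (0 (λ.0) 0)) ((λ.0) (λ.λ.λ.0 1))
  step 1: (λ.0) (λ.λ.λ.0 1) (λ.(λ.0) (λ.λ.λ.0 1)) ((λ.0) (λ.λ.λ.0 1) (λ.0) ((λ.0) (λ.λ.λ.0 1)))
  step 2: (λ.λ.λ.0 1) (λ.(λ.0) (λ.λ.λ.0 1)) ((λ.0) (λ.λ.λ.0 1) (λ.0) ((λ.0) (λ.λ.λ.0 1)))
  step 3: (λ.λ.0 1) ((λ.0) (λ.λ.λ.0 1) (λ.0) ((λ.0) (λ.λ.λ.0 1)))
  step 4: λ.0 ((λ.0) (λ.λ.λ.0 1) (λ.0) ((λ.0) (λ.λ.λ.0 1)))
  step 5: λ.0 ((λ.λ.λ.0 1) (λ.0) ((λ.0) (λ.λ.λ.0 1)))
  step 6: λ.0 ((λ.λ.0 1) ((λ.0) (λ.λ.λ.0 1)))
  step 7: λ.0 (λ.0 ((λ.0) (λ.λ.λ.0 1)))
  step 8: λ.0 (λ.0 (λ.λ.λ.0 1))

Term B:
  start: λ.0 (λ.0 (λ.λ.λ.0 1))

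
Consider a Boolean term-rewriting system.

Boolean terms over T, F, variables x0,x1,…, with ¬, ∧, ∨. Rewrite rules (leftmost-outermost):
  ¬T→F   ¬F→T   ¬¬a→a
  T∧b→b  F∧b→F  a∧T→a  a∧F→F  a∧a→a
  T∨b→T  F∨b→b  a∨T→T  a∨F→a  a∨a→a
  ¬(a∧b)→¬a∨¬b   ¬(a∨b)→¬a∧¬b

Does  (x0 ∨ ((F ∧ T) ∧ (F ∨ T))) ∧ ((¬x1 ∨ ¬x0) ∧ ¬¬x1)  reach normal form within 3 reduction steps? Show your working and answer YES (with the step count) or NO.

Answer: NO — after 3 steps the term is x0 ∧ ((¬x1 ∨ ¬x0) ∧ ¬¬x1), not yet normal

Working:
  start: (x0 ∨ ((F ∧ T) ∧ (F ∨ T))) ∧ ((¬x1 ∨ ¬x0) ∧ ¬¬x1)
  [1] (x0 ∨ (F ∧ (F ∨ T))) ∧ ((¬x1 ∨ ¬x0) ∧ ¬¬x1)
  [2] (x0 ∨ F) ∧ ((¬x1 ∨ ¬x0) ∧ ¬¬x1)
  [3] x0 ∧ ((¬x1 ∨ ¬x0) ∧ ¬¬x1)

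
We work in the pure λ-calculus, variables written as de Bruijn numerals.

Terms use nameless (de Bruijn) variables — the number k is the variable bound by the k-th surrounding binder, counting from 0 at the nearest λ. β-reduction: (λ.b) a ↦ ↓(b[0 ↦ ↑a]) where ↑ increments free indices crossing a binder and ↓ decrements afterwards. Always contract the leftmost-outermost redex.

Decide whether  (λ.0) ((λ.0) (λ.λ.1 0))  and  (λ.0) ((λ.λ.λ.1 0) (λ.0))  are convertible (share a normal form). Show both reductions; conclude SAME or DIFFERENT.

Answer: SAME — A ⇓ λ.λ.1 0, B ⇓ λ.λ.1 0

Reduction:
Term A:
  start: (λ.0) ((λ.0) (λ.λ.1 0))
  →1  (λ.0) (λ.λ.1 0)
  →2  λ.λ.1 0

Term B:
  start: (λ.0) ((λ.λ.λ.1 0) (λ.0))
  →1  (λ.λ.λ.1 0) (λ.0)
  →2  λ.λ.1 0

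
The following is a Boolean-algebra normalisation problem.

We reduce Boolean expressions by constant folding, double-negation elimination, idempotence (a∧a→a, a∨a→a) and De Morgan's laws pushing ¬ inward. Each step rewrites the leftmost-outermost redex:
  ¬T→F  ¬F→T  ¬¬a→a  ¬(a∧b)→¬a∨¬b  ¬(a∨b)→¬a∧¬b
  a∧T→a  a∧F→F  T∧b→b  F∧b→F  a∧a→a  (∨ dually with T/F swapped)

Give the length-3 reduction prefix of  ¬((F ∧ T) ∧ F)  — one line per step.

  start: ¬((F ∧ T) ∧ F)
  →1  ¬(F ∧ T) ∨ ¬F
  →2  (¬F ∨ ¬T) ∨ ¬F
  →3  (T ∨ ¬T) ∨ ¬F

Answer: after 3 steps: (T ∨ ¬T) ∨ ¬F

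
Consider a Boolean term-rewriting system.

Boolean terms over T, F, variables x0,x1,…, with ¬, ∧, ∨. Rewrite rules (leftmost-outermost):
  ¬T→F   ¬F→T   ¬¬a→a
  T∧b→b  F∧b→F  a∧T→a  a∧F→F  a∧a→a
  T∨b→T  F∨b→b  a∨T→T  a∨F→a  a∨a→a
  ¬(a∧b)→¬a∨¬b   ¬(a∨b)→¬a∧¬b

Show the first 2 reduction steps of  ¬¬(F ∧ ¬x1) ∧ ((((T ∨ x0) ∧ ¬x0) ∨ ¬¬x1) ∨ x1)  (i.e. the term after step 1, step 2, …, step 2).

  start: ¬¬(F ∧ ¬x1) ∧ ((((T ∨ x0) ∧ ¬x0) ∨ ¬¬x1) ∨ x1)
  step 1: (F ∧ ¬x1) ∧ ((((T ∨ x0) ∧ ¬x0) ∨ ¬¬x1) ∨ x1)
  step 2: F ∧ ((((T ∨ x0) ∧ ¬x0) ∨ ¬¬x1) ∨ x1)

Answer: after 2 steps: F ∧ ((((T ∨ x0) ∧ ¬x0) ∨ ¬¬x1) ∨ x1)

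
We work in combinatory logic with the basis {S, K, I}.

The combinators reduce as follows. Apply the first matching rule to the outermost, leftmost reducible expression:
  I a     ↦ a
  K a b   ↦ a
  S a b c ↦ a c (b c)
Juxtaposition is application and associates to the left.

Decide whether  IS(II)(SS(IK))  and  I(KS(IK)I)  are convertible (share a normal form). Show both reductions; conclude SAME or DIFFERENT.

Answer: DIFFERENT — A ⇓ SI(SSK), B ⇓ SI

Reduction:
Term A:
  start: IS(II)(SS(IK))
  [1] S(II)(SS(IK))
  [2] SI(SS(IK))
  [3] SI(SSK)

Term B:
  start: I(KS(IK)I)
  [1] KS(IK)I
  [2] SI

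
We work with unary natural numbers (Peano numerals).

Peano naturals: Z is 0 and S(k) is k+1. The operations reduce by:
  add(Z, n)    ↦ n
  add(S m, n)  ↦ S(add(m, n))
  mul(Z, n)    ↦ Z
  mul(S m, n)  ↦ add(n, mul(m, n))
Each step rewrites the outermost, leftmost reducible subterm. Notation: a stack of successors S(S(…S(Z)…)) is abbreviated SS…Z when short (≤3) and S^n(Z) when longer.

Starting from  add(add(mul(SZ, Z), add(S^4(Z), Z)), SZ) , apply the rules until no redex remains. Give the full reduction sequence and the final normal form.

  start: add(add(mul(SZ, Z), add(S^4(Z), Z)), SZ)
  [1] add(add(add(Z, mul(Z, Z)), add(S^4(Z), Z)), SZ)
  [2] add(add(mul(Z, Z), add(S^4(Z), Z)), SZ)
  [3] add(add(Z, add(S^4(Z), Z)), SZ)
  [4] add(add(S^4(Z), Z), SZ)
  [5] add(S(add(SSSZ, Z)), SZ)
  [6] S(add(add(SSSZ, Z), SZ))
  [7] S(add(S(add(SSZ, Z)), SZ))
  [8] S(S(add(add(SSZ, Z), SZ)))
  [9] S(S(add(S(add(SZ, Z)), SZ)))
  [10] S(S(S(add(add(SZ, Z), SZ))))
  [11] S(S(S(add(S(add(Z, Z)), SZ))))
  [12] S(S(S(S(add(add(Z, Z), SZ)))))
  [13] S(S(S(S(add(Z, SZ)))))
  [14] S^5(Z)

Answer: normal form = S^5(Z)  (in 14 steps)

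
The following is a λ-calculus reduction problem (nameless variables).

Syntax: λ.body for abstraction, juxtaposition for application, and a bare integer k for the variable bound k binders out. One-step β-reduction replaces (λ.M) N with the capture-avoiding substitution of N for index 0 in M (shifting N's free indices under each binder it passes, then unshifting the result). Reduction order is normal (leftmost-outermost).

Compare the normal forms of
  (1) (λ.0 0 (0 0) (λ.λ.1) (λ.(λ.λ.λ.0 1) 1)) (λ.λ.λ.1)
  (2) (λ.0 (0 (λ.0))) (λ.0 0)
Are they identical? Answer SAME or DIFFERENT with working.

Term A:
  start: (λ.0 0 (0 0) (λ.λ.1) (λ.(λ.λ.λ.0 1) 1)) (λ.λ.λ.1)
  →1  (λ.λ.λ.1) (λ.λ.λ.1) ((λ.λ.λ.1) (λ.λ.λ.1)) (λ.λ.1) (λ.(λ.λ.λ.0 1) (λ.λ.λ.1))
  →2  (λ.λ.1) ((λ.λ.λ.1) (λ.λ.λ.1)) (λ.λ.1) (λ.(λ.λ.λ.0 1) (λ.λ.λ.1))
  →3  (λ.(λ.λ.λ.1) (λ.λ.λ.1)) (λ.λ.1) (λ.(λ.λ.λ.0 1) (λ.λ.λ.1))
  →4  (λ.λ.λ.1) (λ.λ.λ.1) (λ.(λ.λ.λ.0 1) (λ.λ.λ.1))
  →5  (λ.λ.1) (λ.(λ.λ.λ.0 1) (λ.λ.λ.1))
  →6  λ.λ.(λ.λ.λ.0 1) (λ.λ.λ.1)
  →7  λ.λ.λ.λ.0 1

Term B:
  start: (λ.0 (0 (λ.0))) (λ.0 0)
  →1  (λ.0 0) ((λ.0 0) (λ.0))
  →2  (λ.0 0) (λ.0) ((λ.0 0) (λ.0))
  →3  (λ.0) (λ.0) ((λ.0 0) (λ.0))
  →4  (λ.0) ((λ.0 0) (λ.0))
  →5  (λ.0 0) (λ.0)
  →6  (λ.0) (λ.0)
  →7  λ.0

Answer: DIFFERENT — A ⇓ λ.λ.λ.λ.0 1, B ⇓ λ.0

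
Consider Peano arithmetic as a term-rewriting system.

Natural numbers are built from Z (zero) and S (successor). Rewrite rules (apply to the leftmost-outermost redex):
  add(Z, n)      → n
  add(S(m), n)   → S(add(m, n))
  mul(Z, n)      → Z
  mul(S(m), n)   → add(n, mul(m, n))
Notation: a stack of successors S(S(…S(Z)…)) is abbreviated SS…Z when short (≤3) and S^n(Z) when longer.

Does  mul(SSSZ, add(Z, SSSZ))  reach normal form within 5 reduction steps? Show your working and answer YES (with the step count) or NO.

Answer: NO — after 5 steps the term is S(S(S(add(Z, mul(SSZ, add(Z, SSSZ)))))), not yet normal

Reduction:
  start: mul(SSSZ, add(Z, SSSZ))
  →1  add(add(Z, SSSZ), mul(SSZ, add(Z, SSSZ)))
  →2  add(SSSZ, mul(SSZ, add(Z, SSSZ)))
  →3  S(add(SSZ, mul(SSZ, add(Z, SSSZ))))
  →4  S(S(add(SZ, mul(SSZ, add(Z, SSSZ)))))
  →5  S(S(S(add(Z, mul(SSZ, add(Z, SSSZ))))))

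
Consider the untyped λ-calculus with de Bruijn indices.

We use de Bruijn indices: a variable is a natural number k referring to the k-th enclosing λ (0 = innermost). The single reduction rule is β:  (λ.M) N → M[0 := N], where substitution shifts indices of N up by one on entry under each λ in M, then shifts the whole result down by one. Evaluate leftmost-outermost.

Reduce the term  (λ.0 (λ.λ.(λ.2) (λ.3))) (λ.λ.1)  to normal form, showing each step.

Answer: normal form = λ.λ.λ.1  (in 3 steps)

Working:
  start: (λ.0 (λ.λ.(λ.2) (λ.3))) (λ.λ.1)
  [1] (λ.λ.1) (λ.λ.(λ.2) (λ.λ.λ.1))
  [2] λ.λ.λ.(λ.2) (λ.λ.λ.1)
  [3] λ.λ.λ.1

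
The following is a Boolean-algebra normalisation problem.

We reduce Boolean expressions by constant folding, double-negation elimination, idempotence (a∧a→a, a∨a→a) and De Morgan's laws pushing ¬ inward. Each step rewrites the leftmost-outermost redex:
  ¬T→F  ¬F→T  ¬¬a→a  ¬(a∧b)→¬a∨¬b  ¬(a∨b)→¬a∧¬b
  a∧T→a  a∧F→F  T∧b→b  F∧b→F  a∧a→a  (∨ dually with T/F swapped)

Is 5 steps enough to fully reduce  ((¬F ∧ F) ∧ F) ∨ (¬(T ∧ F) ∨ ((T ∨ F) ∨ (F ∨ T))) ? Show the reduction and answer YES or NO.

  start: ((¬F ∧ F) ∧ F) ∨ (¬(T ∧ F) ∨ ((T ∨ F) ∨ (F ∨ T)))
  step 1: F ∨ (¬(T ∧ F) ∨ ((T ∨ F) ∨ (F ∨ T)))
  step 2: ¬(T ∧ F) ∨ ((T ∨ F) ∨ (F ∨ T))
  step 3: (¬T ∨ ¬F) ∨ ((T ∨ F) ∨ (F ∨ T))
  step 4: (F ∨ ¬F) ∨ ((T ∨ F) ∨ (F ∨ T))
  step 5: ¬F ∨ ((T ∨ F) ∨ (F ∨ T))

Answer: NO — after 5 steps the term is ¬F ∨ ((T ∨ F) ∨ (F ∨ T)), not yet normal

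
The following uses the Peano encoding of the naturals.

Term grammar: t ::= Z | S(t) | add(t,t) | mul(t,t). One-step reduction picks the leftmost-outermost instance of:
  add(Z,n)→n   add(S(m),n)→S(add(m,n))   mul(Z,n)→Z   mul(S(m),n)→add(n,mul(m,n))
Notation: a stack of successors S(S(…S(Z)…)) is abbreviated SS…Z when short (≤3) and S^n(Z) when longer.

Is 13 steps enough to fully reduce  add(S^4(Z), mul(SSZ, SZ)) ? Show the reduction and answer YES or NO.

  start: add(S^4(Z), mul(SSZ, SZ))
  step 1: S(add(SSSZ, mul(SSZ, SZ)))
  step 2: S(S(add(SSZ, mul(SSZ, SZ))))
  step 3: S(S(S(add(SZ, mul(SSZ, SZ)))))
  step 4: S(S(S(S(add(Z, mul(SSZ, SZ))))))
  step 5: S(S(S(S(mul(SSZ, SZ)))))
  step 6: S(S(S(S(add(SZ, mul(SZ, SZ))))))
  step 7: S(S(S(S(S(add(Z, mul(SZ, SZ)))))))
  step 8: S(S(S(S(S(mul(SZ, SZ))))))
  step 9: S(S(S(S(S(add(SZ, mul(Z, SZ)))))))
  step 10: S(S(S(S(S(S(add(Z, mul(Z, SZ))))))))
  step 11: S(S(S(S(S(S(mul(Z, SZ)))))))
  step 12: S^6(Z)

Answer: YES — reaches normal form S^6(Z) in 12 ≤ 13 steps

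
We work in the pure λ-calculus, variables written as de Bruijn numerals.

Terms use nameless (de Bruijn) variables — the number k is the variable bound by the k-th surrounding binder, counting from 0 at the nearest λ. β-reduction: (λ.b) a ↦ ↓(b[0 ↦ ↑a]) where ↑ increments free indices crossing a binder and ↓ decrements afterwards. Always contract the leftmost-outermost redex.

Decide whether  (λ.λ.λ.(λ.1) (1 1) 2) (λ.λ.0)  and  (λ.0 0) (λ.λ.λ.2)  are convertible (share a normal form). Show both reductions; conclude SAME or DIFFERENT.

Answer: DIFFERENT — A ⇓ λ.λ.0 (λ.λ.0), B ⇓ λ.λ.λ.λ.λ.2

Working:
Term A:
  start: (λ.λ.λ.(λ.1) (1 1) 2) (λ.λ.0)
  →1  λ.λ.(λ.1) (1 1) (λ.λ.0)
  →2  λ.λ.0 (λ.λ.0)

Term B:
  start: (λ.0 0) (λ.λ.λ.2)
  →1  (λ.λ.λ.2) (λ.λ.λ.2)
  →2  λ.λ.λ.λ.λ.2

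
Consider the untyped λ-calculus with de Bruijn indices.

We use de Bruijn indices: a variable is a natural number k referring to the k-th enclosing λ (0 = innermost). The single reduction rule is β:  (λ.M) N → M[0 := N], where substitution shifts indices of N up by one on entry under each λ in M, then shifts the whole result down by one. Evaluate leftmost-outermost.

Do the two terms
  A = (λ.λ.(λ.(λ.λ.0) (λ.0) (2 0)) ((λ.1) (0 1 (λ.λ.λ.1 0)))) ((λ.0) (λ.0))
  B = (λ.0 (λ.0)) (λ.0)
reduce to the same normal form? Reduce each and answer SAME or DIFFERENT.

Term A:
  start: (λ.λ.(λ.(λ.λ.0) (λ.0) (2 0)) ((λ.1) (0 1 (λ.λ.λ.1 0)))) ((λ.0) (λ.0))
  step 1: λ.(λ.(λ.λ.0) (λ.0) ((λ.0) (λ.0) 0)) ((λ.1) (0 ((λ.0) (λ.0)) (λ.λ.λ.1 0)))
  step 2: λ.(λ.λ.0) (λ.0) ((λ.0) (λ.0) ((λ.1) (0 ((λ.0) (λ.0)) (λ.λ.λ.1 0))))
  step 3: λ.(λ.0) ((λ.0) (λ.0) ((λ.1) (0 ((λ.0) (λ.0)) (λ.λ.λ.1 0))))
  step 4: λ.(λ.0) (λ.0) ((λ.1) (0 ((λ.0) (λ.0)) (λ.λ.λ.1 0)))
  step 5: λ.(λ.0) ((λ.1) (0 ((λ.0) (λ.0)) (λ.λ.λ.1 0)))
  step 6: λ.(λ.1) (0 ((λ.0) (λ.0)) (λ.λ.λ.1 0))
  step 7: λ.0

Term B:
  start: (λ.0 (λ.0)) (λ.0)
  step 1: (λ.0) (λ.0)
  step 2: λ.0

Answer: SAME — A ⇓ λ.0, B ⇓ λ.0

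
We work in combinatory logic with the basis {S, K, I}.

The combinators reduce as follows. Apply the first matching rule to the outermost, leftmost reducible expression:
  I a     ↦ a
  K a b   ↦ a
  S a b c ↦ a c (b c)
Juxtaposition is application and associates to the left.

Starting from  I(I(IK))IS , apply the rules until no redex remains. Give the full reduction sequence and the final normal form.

  start: I(I(IK))IS
  step 1: I(IK)IS
  step 2: IKIS
  step 3: KIS
  step 4: I

Answer: normal form = I  (in 4 steps)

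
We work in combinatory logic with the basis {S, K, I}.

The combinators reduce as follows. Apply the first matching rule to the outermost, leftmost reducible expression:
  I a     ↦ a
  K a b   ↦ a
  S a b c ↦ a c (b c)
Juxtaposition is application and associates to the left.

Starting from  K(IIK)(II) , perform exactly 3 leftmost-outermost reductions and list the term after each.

  start: K(IIK)(II)
  [1] IIK
  [2] IK
  [3] K

Answer: after 3 steps: K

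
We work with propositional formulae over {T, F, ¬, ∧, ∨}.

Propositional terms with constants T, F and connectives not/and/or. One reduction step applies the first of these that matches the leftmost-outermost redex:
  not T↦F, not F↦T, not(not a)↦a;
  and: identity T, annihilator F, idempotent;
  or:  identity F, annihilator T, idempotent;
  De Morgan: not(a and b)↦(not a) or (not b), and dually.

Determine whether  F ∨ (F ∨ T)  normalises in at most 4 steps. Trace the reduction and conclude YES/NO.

  start: F ∨ (F ∨ T)
  [1] F ∨ T
  [2] T

Answer: YES — reaches normal form T in 2 ≤ 4 steps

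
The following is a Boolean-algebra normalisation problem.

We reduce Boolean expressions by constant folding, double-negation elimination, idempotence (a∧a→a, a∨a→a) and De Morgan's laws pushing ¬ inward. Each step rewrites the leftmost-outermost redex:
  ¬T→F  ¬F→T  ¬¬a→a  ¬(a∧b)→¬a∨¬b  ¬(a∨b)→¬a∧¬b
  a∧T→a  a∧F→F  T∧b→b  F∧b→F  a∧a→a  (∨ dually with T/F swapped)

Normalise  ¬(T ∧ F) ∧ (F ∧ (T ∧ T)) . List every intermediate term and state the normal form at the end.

  start: ¬(T ∧ F) ∧ (F ∧ (T ∧ T))
  step 1: (¬T ∨ ¬F) ∧ (F ∧ (T ∧ T))
  step 2: (F ∨ ¬F) ∧ (F ∧ (T ∧ T))
  step 3: ¬F ∧ (F ∧ (T ∧ T))
  step 4: T ∧ (F ∧ (T ∧ T))
  step 5: F ∧ (T ∧ T)
  step 6: F

Answer: normal form = F  (in 6 steps)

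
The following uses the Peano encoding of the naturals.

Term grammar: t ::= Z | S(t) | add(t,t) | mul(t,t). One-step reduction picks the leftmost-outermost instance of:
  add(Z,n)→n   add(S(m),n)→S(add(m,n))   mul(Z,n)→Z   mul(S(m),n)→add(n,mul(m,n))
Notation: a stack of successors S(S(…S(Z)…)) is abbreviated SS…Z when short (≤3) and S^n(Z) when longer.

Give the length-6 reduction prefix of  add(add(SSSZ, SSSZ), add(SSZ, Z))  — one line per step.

Answer: after 6 steps: S(S(S(add(add(Z, SSSZ), add(SSZ, Z)))))

Reduction:
  start: add(add(SSSZ, SSSZ), add(SSZ, Z))
  step 1: add(S(add(SSZ, SSSZ)), add(SSZ, Z))
  step 2: S(add(add(SSZ, SSSZ), add(SSZ, Z)))
  step 3: S(add(S(add(SZ, SSSZ)), add(SSZ, Z)))
  step 4: S(S(add(add(SZ, SSSZ), add(SSZ, Z))))
  step 5: S(S(add(S(add(Z, SSSZ)), add(SSZ, Z))))
  step 6: S(S(S(add(add(Z, SSSZ), add(SSZ, Z)))))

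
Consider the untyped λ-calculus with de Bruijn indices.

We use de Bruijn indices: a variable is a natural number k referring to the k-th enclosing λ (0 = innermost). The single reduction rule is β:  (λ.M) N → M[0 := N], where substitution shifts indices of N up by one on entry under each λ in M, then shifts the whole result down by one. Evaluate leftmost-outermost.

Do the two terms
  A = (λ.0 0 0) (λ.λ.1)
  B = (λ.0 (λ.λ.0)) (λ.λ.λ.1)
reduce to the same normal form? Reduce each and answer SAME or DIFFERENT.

Term A:
  start: (λ.0 0 0) (λ.λ.1)
  [1] (λ.λ.1) (λ.λ.1) (λ.λ.1)
  [2] (λ.λ.λ.1) (λ.λ.1)
  [3] λ.λ.1

Term B:
  start: (λ.0 (λ.λ.0)) (λ.λ.λ.1)
  [1] (λ.λ.λ.1) (λ.λ.0)
  [2] λ.λ.1

Answer: SAME — A ⇓ λ.λ.1, B ⇓ λ.λ.1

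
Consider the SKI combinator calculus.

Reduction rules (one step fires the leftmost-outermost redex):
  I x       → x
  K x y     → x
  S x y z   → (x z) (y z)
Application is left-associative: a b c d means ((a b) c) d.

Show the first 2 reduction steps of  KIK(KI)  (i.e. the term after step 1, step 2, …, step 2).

Answer: after 2 steps: KI

Reduction:
  start: KIK(KI)
  →1  I(KI)
  →2  KI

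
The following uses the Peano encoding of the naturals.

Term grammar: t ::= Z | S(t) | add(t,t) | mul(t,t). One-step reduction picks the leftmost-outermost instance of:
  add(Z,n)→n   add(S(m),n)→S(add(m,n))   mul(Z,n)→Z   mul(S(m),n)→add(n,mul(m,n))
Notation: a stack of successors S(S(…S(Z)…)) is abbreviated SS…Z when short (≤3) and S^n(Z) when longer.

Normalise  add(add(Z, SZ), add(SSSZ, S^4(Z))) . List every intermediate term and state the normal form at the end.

Answer: normal form = S^8(Z)  (in 7 steps)

Reduction:
  start: add(add(Z, SZ), add(SSSZ, S^4(Z)))
  [1] add(SZ, add(SSSZ, S^4(Z)))
  [2] S(add(Z, add(SSSZ, S^4(Z))))
  [3] S(add(SSSZ, S^4(Z)))
  [4] S(S(add(SSZ, S^4(Z))))
  [5] S(S(S(add(SZ, S^4(Z)))))
  [6] S(S(S(S(add(Z, S^4(Z))))))
  [7] S^8(Z)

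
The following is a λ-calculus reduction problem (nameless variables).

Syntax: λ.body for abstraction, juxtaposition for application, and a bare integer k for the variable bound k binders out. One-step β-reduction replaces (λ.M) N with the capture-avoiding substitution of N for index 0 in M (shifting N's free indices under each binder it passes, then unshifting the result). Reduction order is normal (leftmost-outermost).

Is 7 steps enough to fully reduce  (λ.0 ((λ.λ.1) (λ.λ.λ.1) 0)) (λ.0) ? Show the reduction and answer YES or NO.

  start: (λ.0 ((λ.λ.1) (λ.λ.λ.1) 0)) (λ.0)
  [1] (λ.0) ((λ.λ.1) (λ.λ.λ.1) (λ.0))
  [2] (λ.λ.1) (λ.λ.λ.1) (λ.0)
  [3] (λ.λ.λ.λ.1) (λ.0)
  [4] λ.λ.λ.1

Answer: YES — reaches normal form λ.λ.λ.1 in 4 ≤ 7 steps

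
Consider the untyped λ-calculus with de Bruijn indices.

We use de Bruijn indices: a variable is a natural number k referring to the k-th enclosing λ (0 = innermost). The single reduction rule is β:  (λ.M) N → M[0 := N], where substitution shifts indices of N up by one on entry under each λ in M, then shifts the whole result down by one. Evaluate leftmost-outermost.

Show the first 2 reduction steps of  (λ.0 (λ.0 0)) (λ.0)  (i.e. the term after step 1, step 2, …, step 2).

  start: (λ.0 (λ.0 0)) (λ.0)
  step 1: (λ.0) (λ.0 0)
  step 2: λ.0 0

Answer: after 2 steps: λ.0 0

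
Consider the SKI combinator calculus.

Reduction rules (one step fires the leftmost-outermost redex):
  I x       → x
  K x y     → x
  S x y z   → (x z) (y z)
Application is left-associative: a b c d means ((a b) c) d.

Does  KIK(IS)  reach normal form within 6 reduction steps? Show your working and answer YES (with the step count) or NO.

  start: KIK(IS)
  [1] I(IS)
  [2] IS
  [3] S

Answer: YES — reaches normal form S in 3 ≤ 6 steps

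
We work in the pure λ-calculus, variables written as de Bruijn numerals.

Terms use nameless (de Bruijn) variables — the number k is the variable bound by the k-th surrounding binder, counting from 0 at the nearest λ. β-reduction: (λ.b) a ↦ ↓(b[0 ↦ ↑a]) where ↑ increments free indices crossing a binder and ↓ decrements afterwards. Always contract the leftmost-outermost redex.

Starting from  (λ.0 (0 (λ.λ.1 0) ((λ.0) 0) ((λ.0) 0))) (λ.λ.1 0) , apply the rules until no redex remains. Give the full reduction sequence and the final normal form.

  start: (λ.0 (0 (λ.λ.1 0) ((λ.0) 0) ((λ.0) 0))) (λ.λ.1 0)
  step 1: (λ.λ.1 0) ((λ.λ.1 0) (λ.λ.1 0) ((λ.0) (λ.λ.1 0)) ((λ.0) (λ.λ.1 0)))
  step 2: λ.(λ.λ.1 0) (λ.λ.1 0) ((λ.0) (λ.λ.1 0)) ((λ.0) (λ.λ.1 0)) 0
  step 3: λ.(λ.(λ.λ.1 0) 0) ((λ.0) (λ.λ.1 0)) ((λ.0) (λ.λ.1 0)) 0
  step 4: λ.(λ.λ.1 0) ((λ.0) (λ.λ.1 0)) ((λ.0) (λ.λ.1 0)) 0
  step 5: λ.(λ.(λ.0) (λ.λ.1 0) 0) ((λ.0) (λ.λ.1 0)) 0
  step 6: λ.(λ.0) (λ.λ.1 0) ((λ.0) (λ.λ.1 0)) 0
  step 7: λ.(λ.λ.1 0) ((λ.0) (λ.λ.1 0)) 0
  step 8: λ.(λ.(λ.0) (λ.λ.1 0) 0) 0
  step 9: λ.(λ.0) (λ.λ.1 0) 0
  step 10: λ.(λ.λ.1 0) 0
  step 11: λ.λ.1 0

Answer: normal form = λ.λ.1 0  (in 11 steps)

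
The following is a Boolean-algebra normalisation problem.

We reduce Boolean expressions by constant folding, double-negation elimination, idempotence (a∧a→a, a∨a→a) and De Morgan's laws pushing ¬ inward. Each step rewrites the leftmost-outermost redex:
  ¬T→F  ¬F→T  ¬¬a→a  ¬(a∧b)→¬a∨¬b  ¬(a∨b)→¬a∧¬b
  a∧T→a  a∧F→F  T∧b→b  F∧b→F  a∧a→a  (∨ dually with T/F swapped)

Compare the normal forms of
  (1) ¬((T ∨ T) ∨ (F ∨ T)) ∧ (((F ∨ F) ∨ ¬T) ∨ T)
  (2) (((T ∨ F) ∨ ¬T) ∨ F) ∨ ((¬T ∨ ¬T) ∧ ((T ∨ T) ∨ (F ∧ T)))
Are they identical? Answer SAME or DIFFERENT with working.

Answer: DIFFERENT — A ⇓ F, B ⇓ T

Reduction:
Term A:
  start: ¬((T ∨ T) ∨ (F ∨ T)) ∧ (((F ∨ F) ∨ ¬T) ∨ T)
  step 1: (¬(T ∨ T) ∧ ¬(F ∨ T)) ∧ (((F ∨ F) ∨ ¬T) ∨ T)
  step 2: ((¬T ∧ ¬T) ∧ ¬(F ∨ T)) ∧ (((F ∨ F) ∨ ¬T) ∨ T)
  step 3: (¬T ∧ ¬(F ∨ T)) ∧ (((F ∨ F) ∨ ¬T) ∨ T)
  step 4: (F ∧ ¬(F ∨ T)) ∧ (((F ∨ F) ∨ ¬T) ∨ T)
  step 5: F ∧ (((F ∨ F) ∨ ¬T) ∨ T)
  step 6: F

Term B:
  start: (((T ∨ F) ∨ ¬T) ∨ F) ∨ ((¬T ∨ ¬T) ∧ ((T ∨ T) ∨ (F ∧ T)))
  step 1: ((T ∨ F) ∨ ¬T) ∨ ((¬T ∨ ¬T) ∧ ((T ∨ T) ∨ (F ∧ T)))
  step 2: (T ∨ ¬T) ∨ ((¬T ∨ ¬T) ∧ ((T ∨ T) ∨ (F ∧ T)))
  step 3: T ∨ ((¬T ∨ ¬T) ∧ ((T ∨ T) ∨ (F ∧ T)))
  step 4: T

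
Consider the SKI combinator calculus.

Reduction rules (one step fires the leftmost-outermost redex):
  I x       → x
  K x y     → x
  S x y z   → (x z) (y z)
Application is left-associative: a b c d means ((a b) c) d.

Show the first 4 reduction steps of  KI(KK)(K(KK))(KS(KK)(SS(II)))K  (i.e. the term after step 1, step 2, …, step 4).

  start: KI(KK)(K(KK))(KS(KK)(SS(II)))K
  [1] I(K(KK))(KS(KK)(SS(II)))K
  [2] K(KK)(KS(KK)(SS(II)))K
  [3] KKK
  [4] K

Answer: after 4 steps: K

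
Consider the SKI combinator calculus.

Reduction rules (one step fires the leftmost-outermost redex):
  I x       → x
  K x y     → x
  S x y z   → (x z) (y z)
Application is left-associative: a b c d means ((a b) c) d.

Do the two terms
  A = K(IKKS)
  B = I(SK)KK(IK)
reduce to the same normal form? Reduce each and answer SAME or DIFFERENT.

Answer: SAME — A ⇓ KK, B ⇓ KK

Reduction:
Term A:
  start: K(IKKS)
  →1  K(KKS)
  →2  KK

Term B:
  start: I(SK)KK(IK)
  →1  SKKK(IK)
  →2  KK(KK)(IK)
  →3  K(IK)
  →4  KK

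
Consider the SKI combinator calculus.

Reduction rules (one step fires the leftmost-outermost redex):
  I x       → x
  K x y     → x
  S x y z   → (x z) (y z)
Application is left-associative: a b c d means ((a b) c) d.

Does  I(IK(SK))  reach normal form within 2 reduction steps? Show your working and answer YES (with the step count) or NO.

Answer: YES — reaches normal form K(SK) in 2 ≤ 2 steps

Reduction:
  start: I(IK(SK))
  [1] IK(SK)
  [2] K(SK)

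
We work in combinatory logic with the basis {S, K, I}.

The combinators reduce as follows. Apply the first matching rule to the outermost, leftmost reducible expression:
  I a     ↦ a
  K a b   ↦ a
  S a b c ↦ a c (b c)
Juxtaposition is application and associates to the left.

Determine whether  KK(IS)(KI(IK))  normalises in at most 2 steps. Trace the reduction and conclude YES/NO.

Answer: YES — reaches normal form KI in 2 ≤ 2 steps

Working:
  start: KK(IS)(KI(IK))
  step 1: K(KI(IK))
  step 2: KI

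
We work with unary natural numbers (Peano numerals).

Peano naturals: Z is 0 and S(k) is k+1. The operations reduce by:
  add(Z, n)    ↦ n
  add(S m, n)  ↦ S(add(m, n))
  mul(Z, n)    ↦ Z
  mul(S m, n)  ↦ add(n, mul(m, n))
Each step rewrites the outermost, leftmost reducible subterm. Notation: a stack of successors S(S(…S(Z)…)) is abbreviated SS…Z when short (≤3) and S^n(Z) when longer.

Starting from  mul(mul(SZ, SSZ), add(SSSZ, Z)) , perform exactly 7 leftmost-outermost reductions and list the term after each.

Answer: after 7 steps: S(S(add(add(SZ, Z), mul(add(SZ, mul(Z, SSZ)), add(SSSZ, Z)))))

Reduction:
  start: mul(mul(SZ, SSZ), add(SSSZ, Z))
  step 1: mul(add(SSZ, mul(Z, SSZ)), add(SSSZ, Z))
  step 2: mul(S(add(SZ, mul(Z, SSZ))), add(SSSZ, Z))
  step 3: add(add(SSSZ, Z), mul(add(SZ, mul(Z, SSZ)), add(SSSZ, Z)))
  step 4: add(S(add(SSZ, Z)), mul(add(SZ, mul(Z, SSZ)), add(SSSZ, Z)))
  step 5: S(add(add(SSZ, Z), mul(add(SZ, mul(Z, SSZ)), add(SSSZ, Z))))
  step 6: S(add(S(add(SZ, Z)), mul(add(SZ, mul(Z, SSZ)), add(SSSZ, Z))))
  step 7: S(S(add(add(SZ, Z), mul(add(SZ, mul(Z, SSZ)), add(SSSZ, Z)))))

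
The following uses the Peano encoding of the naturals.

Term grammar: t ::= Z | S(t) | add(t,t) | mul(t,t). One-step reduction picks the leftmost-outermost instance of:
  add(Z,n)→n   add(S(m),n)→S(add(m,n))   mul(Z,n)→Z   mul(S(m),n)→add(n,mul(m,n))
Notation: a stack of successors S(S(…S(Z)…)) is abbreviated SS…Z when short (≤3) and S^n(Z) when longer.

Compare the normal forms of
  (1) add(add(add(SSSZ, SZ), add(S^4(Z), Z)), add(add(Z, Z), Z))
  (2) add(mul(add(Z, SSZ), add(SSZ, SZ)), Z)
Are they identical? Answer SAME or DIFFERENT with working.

Term A:
  start: add(add(add(SSSZ, SZ), add(S^4(Z), Z)), add(add(Z, Z), Z))
  [1] add(add(S(add(SSZ, SZ)), add(S^4(Z), Z)), add(add(Z, Z), Z))
  [2] add(S(add(add(SSZ, SZ), add(S^4(Z), Z))), add(add(Z, Z), Z))
  [3] S(add(add(add(SSZ, SZ), add(S^4(Z), Z)), add(add(Z, Z), Z)))
  [4] S(add(add(S(add(SZ, SZ)), add(S^4(Z), Z)), add(add(Z, Z), Z)))
  [5] S(add(S(add(add(SZ, SZ), add(S^4(Z), Z))), add(add(Z, Z), Z)))
  [6] S(S(add(add(add(SZ, SZ), add(S^4(Z), Z)), add(add(Z, Z), Z))))
  [7] S(S(add(add(S(add(Z, SZ)), add(S^4(Z), Z)), add(add(Z, Z), Z))))
  [8] S(S(add(S(add(add(Z, SZ), add(S^4(Z), Z))), add(add(Z, Z), Z))))
  [9] S(S(S(add(add(add(Z, SZ), add(S^4(Z), Z)), add(add(Z, Z), Z)))))
  [10] S(S(S(add(add(SZ, add(S^4(Z), Z)), add(add(Z, Z), Z)))))
  [11] S(S(S(add(S(add(Z, add(S^4(Z), Z))), add(add(Z, Z), Z)))))
  [12] S(S(S(S(add(add(Z, add(S^4(Z), Z)), add(add(Z, Z), Z))))))
  [13] S(S(S(S(add(add(S^4(Z), Z), add(add(Z, Z), Z))))))
  [14] S(S(S(S(add(S(add(SSSZ, Z)), add(add(Z, Z), Z))))))
  [15] S(S(S(S(S(add(add(SSSZ, Z), add(add(Z, Z), Z)))))))
  [16] S(S(S(S(S(add(S(add(SSZ, Z)), add(add(Z, Z), Z)))))))
  [17] S(S(S(S(S(S(add(add(SSZ, Z), add(add(Z, Z), Z))))))))
  [18] S(S(S(S(S(S(add(S(add(SZ, Z)), add(add(Z, Z), Z))))))))
  [19] S(S(S(S(S(S(S(add(add(SZ, Z), add(add(Z, Z), Z)))))))))
  [20] S(S(S(S(S(S(S(add(S(add(Z, Z)), add(add(Z, Z), Z)))))))))
  [21] S(S(S(S(S(S(S(S(add(add(Z, Z), add(add(Z, Z), Z))))))))))
  [22] S(S(S(S(S(S(S(S(add(Z, add(add(Z, Z), Z))))))))))
  [23] S(S(S(S(S(S(S(S(add(add(Z, Z), Z)))))))))
  [24] S(S(S(S(S(S(S(S(add(Z, Z)))))))))
  [25] S^8(Z)

Term B:
  start: add(mul(add(Z, SSZ), add(SSZ, SZ)), Z)
  [1] add(mul(SSZ, add(SSZ, SZ)), Z)
  [2] add(add(add(SSZ, SZ), mul(SZ, add(SSZ, SZ))), Z)
  [3] add(add(S(add(SZ, SZ)), mul(SZ, add(SSZ, SZ))), Z)
  [4] add(S(add(add(SZ, SZ), mul(SZ, add(SSZ, SZ)))), Z)
  [5] S(add(add(add(SZ, SZ), mul(SZ, add(SSZ, SZ))), Z))
  [6] S(add(add(S(add(Z, SZ)), mul(SZ, add(SSZ, SZ))), Z))
  [7] S(add(S(add(add(Z, SZ), mul(SZ, add(SSZ, SZ)))), Z))
  [8] S(S(add(add(add(Z, SZ), mul(SZ, add(SSZ, SZ))), Z)))
  [9] S(S(add(add(SZ, mul(SZ, add(SSZ, SZ))), Z)))
  [10] S(S(add(S(add(Z, mul(SZ, add(SSZ, SZ)))), Z)))
  [11] S(S(S(add(add(Z, mul(SZ, add(SSZ, SZ))), Z))))
  [12] S(S(S(add(mul(SZ, add(SSZ, SZ)), Z))))
  [13] S(S(S(add(add(add(SSZ, SZ), mul(Z, add(SSZ, SZ))), Z))))
  [14] S(S(S(add(add(S(add(SZ, SZ)), mul(Z, add(SSZ, SZ))), Z))))
  [15] S(S(S(add(S(add(add(SZ, SZ), mul(Z, add(SSZ, SZ)))), Z))))
  [16] S(S(S(S(add(add(add(SZ, SZ), mul(Z, add(SSZ, SZ))), Z)))))
  [17] S(S(S(S(add(add(S(add(Z, SZ)), mul(Z, add(SSZ, SZ))), Z)))))
  [18] S(S(S(S(add(S(add(add(Z, SZ), mul(Z, add(SSZ, SZ)))), Z)))))
  [19] S(S(S(S(S(add(add(add(Z, SZ), mul(Z, add(SSZ, SZ))), Z))))))
  [20] S(S(S(S(S(add(add(SZ, mul(Z, add(SSZ, SZ))), Z))))))
  [21] S(S(S(S(S(add(S(add(Z, mul(Z, add(SSZ, SZ)))), Z))))))
  [22] S(S(S(S(S(S(add(add(Z, mul(Z, add(SSZ, SZ))), Z)))))))
  [23] S(S(S(S(S(S(add(mul(Z, add(SSZ, SZ)), Z)))))))
  [24] S(S(S(S(S(S(add(Z, Z)))))))
  [25] S^6(Z)

Answer: DIFFERENT — A ⇓ S^8(Z), B ⇓ S^6(Z)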